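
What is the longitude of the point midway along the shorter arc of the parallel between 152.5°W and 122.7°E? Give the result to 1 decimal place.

165.1°E

Signed shortest Δλ from -152.5° to +122.7° is -84.8°.
Midpoint longitude = -152.5° + (-84.8°)/2 = -152.5° − 42.4° = -194.9°.
Normalise into (−180°, 180°]: +165.1°.
(The naïve average (-152.5 + +122.7)/2 = -14.9° is on the wrong side of the globe.)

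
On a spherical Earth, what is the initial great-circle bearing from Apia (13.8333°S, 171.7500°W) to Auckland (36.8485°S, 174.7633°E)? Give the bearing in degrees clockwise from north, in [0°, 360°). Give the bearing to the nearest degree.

Δλ = 174.7633 − -171.7500 = 346.5133°; wrapped into (−180°, 180°]: -13.4867°.
θ = atan2( sin Δλ · cos φ₂ , cos φ₁ · sin φ₂ − sin φ₁ · cos φ₂ · cos Δλ )
  = atan2(-0.18663, -0.39625) = -154.780° → normalised to [0°, 360°): 205.220°.

205°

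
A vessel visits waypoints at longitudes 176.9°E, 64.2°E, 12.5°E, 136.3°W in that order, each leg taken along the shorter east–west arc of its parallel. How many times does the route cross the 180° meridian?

0

Leg 1: +176.9° → +64.2°, shortest Δλ = -112.7° (west) — does not cross 180°.
Leg 2: +64.2° → +12.5°, shortest Δλ = -51.7° (west) — does not cross 180°.
Leg 3: +12.5° → -136.3°, shortest Δλ = -148.8° (west) — does not cross 180°.
Total crossings: 0.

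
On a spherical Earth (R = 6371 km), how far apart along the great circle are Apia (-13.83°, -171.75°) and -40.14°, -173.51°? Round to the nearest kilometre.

Δλ = -173.51 − -171.75 = -1.76°.
Δφ = -40.14 − -13.83 = -26.31°.
a = sin²(Δφ/2) + cos φ₁ · cos φ₂ · sin²(Δλ/2) = 0.051971.
c = 2·atan2(√a, √(1−a)) = 0.45999 rad → d = 6371·c ≈ 2930.57 km.

2931 km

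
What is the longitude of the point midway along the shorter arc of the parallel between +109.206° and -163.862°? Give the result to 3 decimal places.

+152.672°

Signed shortest Δλ from +109.206° to -163.862° is +86.932°.
Midpoint longitude = +109.206° + (+86.932°)/2 = +109.206° + 43.466° = +152.672°.
(The naïve average (+109.206 + -163.862)/2 = -27.328° is on the wrong side of the globe.)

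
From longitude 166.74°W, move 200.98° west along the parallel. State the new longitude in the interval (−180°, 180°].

7.72°W

Start at -166.74°; shift −200.98° → -367.72°.
-367.72° lies outside (−180°, 180°]; add 360° → -7.72°.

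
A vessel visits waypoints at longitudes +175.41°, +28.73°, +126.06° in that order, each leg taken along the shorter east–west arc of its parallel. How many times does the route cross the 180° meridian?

0

Leg 1: +175.41° → +28.73°, shortest Δλ = -146.68° (west) — does not cross 180°.
Leg 2: +28.73° → +126.06°, shortest Δλ = 97.33° (east) — does not cross 180°.
Total crossings: 0.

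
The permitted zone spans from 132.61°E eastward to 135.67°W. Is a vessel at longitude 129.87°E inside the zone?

No

Band width going east from +132.61° to -135.67°: ((-135.67 − 132.61) mod 360) = 91.72°.
Offset of +129.87° east of the west edge: ((129.87 − 132.61) mod 360) = 357.26°.
357.26° > 91.72° ⇒ outside.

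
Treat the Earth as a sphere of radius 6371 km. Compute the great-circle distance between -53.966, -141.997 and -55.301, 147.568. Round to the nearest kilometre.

Δλ = 147.568 − -141.997 = 289.565°; wrapped into (−180°, 180°]: -70.435°.
Δφ = -55.301 − -53.966 = -1.335°.
a = sin²(Δφ/2) + cos φ₁ · cos φ₂ · sin²(Δλ/2) = 0.111504.
c = 2·atan2(√a, √(1−a)) = 0.68092 rad → d = 6371·c ≈ 4338.15 km.

4338 km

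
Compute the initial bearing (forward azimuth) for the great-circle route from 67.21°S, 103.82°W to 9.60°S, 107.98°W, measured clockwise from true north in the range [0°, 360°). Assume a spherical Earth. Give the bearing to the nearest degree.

355°

Δλ = -107.98 − -103.82 = -4.16°.
θ = atan2( sin Δλ · cos φ₂ , cos φ₁ · sin φ₂ − sin φ₁ · cos φ₂ · cos Δλ )
  = atan2(-0.07153, 0.84203) = -4.855° → normalised to [0°, 360°): 355.145°.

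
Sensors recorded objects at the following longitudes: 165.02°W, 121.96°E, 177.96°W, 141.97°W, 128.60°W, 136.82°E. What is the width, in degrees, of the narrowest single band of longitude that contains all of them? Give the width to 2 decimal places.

109.44°

Sort the longitudes: -177.96°, -165.02°, -141.97°, -128.60°, +121.96°, +136.82°.
Eastward gaps between consecutive values (wrapping around): 12.94°, 23.05°, 13.37°, 250.56°, 14.86°, 45.22°.
Largest gap = 250.56° ⇒ minimal covering band is its complement: 360° − 250.56° = 109.44°.
Band runs from +121.96° eastward to -128.60°, crossing the antimeridian.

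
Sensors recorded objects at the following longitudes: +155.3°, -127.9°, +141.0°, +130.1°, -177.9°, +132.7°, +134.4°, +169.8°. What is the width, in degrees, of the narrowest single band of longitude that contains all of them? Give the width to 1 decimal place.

102.0°

Sort the longitudes: -177.9°, -127.9°, +130.1°, +132.7°, +134.4°, +141.0°, +155.3°, +169.8°.
Eastward gaps between consecutive values (wrapping around): 50.0°, 258.0°, 2.6°, 1.7°, 6.6°, 14.3°, 14.5°, 12.3°.
Largest gap = 258.0° ⇒ minimal covering band is its complement: 360° − 258.0° = 102.0°.
Band runs from +130.1° eastward to -127.9°, crossing the antimeridian.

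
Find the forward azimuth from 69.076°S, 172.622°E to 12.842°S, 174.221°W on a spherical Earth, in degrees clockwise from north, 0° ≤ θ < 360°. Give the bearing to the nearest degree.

Δλ = -174.221 − 172.622 = -346.843°; wrapped into (−180°, 180°]: 13.157°.
θ = atan2( sin Δλ · cos φ₂ , cos φ₁ · sin φ₂ − sin φ₁ · cos φ₂ · cos Δλ )
  = atan2(0.22193, 0.80741) = 15.369° → normalised to [0°, 360°): 15.369°.

15°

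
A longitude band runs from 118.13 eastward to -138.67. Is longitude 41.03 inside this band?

Band width going east from +118.13° to -138.67°: ((-138.67 − 118.13) mod 360) = 103.20°.
Offset of +41.03° east of the west edge: ((41.03 − 118.13) mod 360) = 282.90°.
282.90° > 103.20° ⇒ outside.

No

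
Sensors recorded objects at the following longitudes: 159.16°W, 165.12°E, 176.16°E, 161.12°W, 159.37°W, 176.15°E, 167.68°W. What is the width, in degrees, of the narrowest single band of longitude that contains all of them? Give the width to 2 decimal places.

Sort the longitudes: -167.68°, -161.12°, -159.37°, -159.16°, +165.12°, +176.15°, +176.16°.
Eastward gaps between consecutive values (wrapping around): 6.56°, 1.75°, 0.21°, 324.28°, 11.03°, 0.01°, 16.16°.
Largest gap = 324.28° ⇒ minimal covering band is its complement: 360° − 324.28° = 35.72°.
Band runs from +165.12° eastward to -159.16°, crossing the antimeridian.

35.72°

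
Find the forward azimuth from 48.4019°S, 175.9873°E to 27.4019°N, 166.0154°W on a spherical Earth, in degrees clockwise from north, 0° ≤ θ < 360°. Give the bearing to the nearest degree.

Δλ = -166.0154 − 175.9873 = -342.0027°; wrapped into (−180°, 180°]: 17.9973°.
θ = atan2( sin Δλ · cos φ₂ , cos φ₁ · sin φ₂ − sin φ₁ · cos φ₂ · cos Δλ )
  = atan2(0.27431, 0.93698) = 16.318° → normalised to [0°, 360°): 16.318°.

16°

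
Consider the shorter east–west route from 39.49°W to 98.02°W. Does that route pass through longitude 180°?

Signed shortest Δλ = ((-98.02 − -39.49 + 180) mod 360) − 180 = -58.53°.
Going west by 58.53° from -39.49° reaches -98.02° without touching 180°.

No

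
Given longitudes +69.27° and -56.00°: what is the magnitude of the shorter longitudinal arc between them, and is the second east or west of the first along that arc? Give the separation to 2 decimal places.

125.27° west

Raw difference: -56.00 − 69.27 = -125.27°.
Normalise into (−180°, 180°]: -125.27° stays -125.27°.
Negative ⇒ the second point lies to the west; separation 125.27°.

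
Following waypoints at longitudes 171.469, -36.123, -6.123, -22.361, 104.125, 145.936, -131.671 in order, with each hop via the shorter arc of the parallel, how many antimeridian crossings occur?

Leg 1: +171.469° → -36.123°, shortest Δλ = 152.408° (east) — crosses 180°.
Leg 2: -36.123° → -6.123°, shortest Δλ = 30.0° (east) — does not cross 180°.
Leg 3: -6.123° → -22.361°, shortest Δλ = -16.238° (west) — does not cross 180°.
Leg 4: -22.361° → +104.125°, shortest Δλ = 126.486° (east) — does not cross 180°.
Leg 5: +104.125° → +145.936°, shortest Δλ = 41.811° (east) — does not cross 180°.
Leg 6: +145.936° → -131.671°, shortest Δλ = 82.393° (east) — crosses 180°.
Total crossings: 2.

2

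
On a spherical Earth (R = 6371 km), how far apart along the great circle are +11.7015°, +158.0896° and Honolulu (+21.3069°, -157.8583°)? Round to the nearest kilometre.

4800 km

Δλ = -157.8583 − 158.0896 = -315.9479°; wrapped into (−180°, 180°]: 44.0521°.
Δφ = 21.3069 − 11.7015 = 9.6054°.
a = sin²(Δφ/2) + cos φ₁ · cos φ₂ · sin²(Δλ/2) = 0.135319.
c = 2·atan2(√a, √(1−a)) = 0.75341 rad → d = 6371·c ≈ 4799.96 km.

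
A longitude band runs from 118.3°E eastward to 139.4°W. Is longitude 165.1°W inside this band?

Yes

Band width going east from +118.3° to -139.4°: ((-139.4 − 118.3) mod 360) = 102.3°.
Offset of -165.1° east of the west edge: ((-165.1 − 118.3) mod 360) = 76.6°.
76.6° ≤ 102.3° ⇒ inside.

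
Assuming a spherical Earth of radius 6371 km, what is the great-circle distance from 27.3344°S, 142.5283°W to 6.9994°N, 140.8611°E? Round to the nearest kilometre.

Δλ = 140.8611 − -142.5283 = 283.3894°; wrapped into (−180°, 180°]: -76.6106°.
Δφ = 6.9994 − -27.3344 = 34.3338°.
a = sin²(Δφ/2) + cos φ₁ · cos φ₂ · sin²(Δλ/2) = 0.425889.
c = 2·atan2(√a, √(1−a)) = 1.42203 rad → d = 6371·c ≈ 9059.72 km.

9060 km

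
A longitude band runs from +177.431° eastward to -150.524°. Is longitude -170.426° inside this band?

Yes

Band width going east from +177.431° to -150.524°: ((-150.524 − 177.431) mod 360) = 32.045°.
Offset of -170.426° east of the west edge: ((-170.426 − 177.431) mod 360) = 12.143°.
12.143° ≤ 32.045° ⇒ inside.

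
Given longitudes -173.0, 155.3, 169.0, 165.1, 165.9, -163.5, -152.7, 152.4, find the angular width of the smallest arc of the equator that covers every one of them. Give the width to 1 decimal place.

54.9°

Sort the longitudes: -173.0°, -163.5°, -152.7°, +152.4°, +155.3°, +165.1°, +165.9°, +169.0°.
Eastward gaps between consecutive values (wrapping around): 9.5°, 10.8°, 305.1°, 2.9°, 9.8°, 0.8°, 3.1°, 18.0°.
Largest gap = 305.1° ⇒ minimal covering band is its complement: 360° − 305.1° = 54.9°.
Band runs from +152.4° eastward to -152.7°, crossing the antimeridian.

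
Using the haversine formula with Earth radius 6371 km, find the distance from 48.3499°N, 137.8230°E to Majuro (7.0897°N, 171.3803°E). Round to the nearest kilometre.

Δλ = 171.3803 − 137.8230 = 33.5573°.
Δφ = 7.0897 − 48.3499 = -41.2602°.
a = sin²(Δφ/2) + cos φ₁ · cos φ₂ · sin²(Δλ/2) = 0.179097.
c = 2·atan2(√a, √(1−a)) = 0.87395 rad → d = 6371·c ≈ 5567.91 km.

5568 km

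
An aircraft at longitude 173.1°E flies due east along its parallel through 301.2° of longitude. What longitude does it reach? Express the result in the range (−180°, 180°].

114.3°E

Start at +173.1°; shift +301.2° → +474.3°.
+474.3° lies outside (−180°, 180°]; subtract 360° → +114.3°.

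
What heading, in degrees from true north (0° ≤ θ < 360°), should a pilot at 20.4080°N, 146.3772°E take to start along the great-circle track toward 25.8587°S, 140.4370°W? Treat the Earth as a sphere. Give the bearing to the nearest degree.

Δλ = -140.4370 − 146.3772 = -286.8142°; wrapped into (−180°, 180°]: 73.1858°.
θ = atan2( sin Δλ · cos φ₂ , cos φ₁ · sin φ₂ − sin φ₁ · cos φ₂ · cos Δλ )
  = atan2(0.86140, -0.49955) = 120.110° → normalised to [0°, 360°): 120.110°.

120°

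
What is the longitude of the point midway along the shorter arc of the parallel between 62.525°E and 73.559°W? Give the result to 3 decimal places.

Signed shortest Δλ from +62.525° to -73.559° is -136.084°.
Midpoint longitude = +62.525° + (-136.084°)/2 = +62.525° − 68.042° = -5.517°.

5.517°W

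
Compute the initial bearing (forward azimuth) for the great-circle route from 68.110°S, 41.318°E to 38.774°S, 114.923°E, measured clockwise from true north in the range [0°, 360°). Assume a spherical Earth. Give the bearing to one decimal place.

Δλ = 114.923 − 41.318 = 73.605°.
θ = atan2( sin Δλ · cos φ₂ , cos φ₁ · sin φ₂ − sin φ₁ · cos φ₂ · cos Δλ )
  = atan2(0.74792, -0.02929) = 92.243° → normalised to [0°, 360°): 92.243°.

92.2°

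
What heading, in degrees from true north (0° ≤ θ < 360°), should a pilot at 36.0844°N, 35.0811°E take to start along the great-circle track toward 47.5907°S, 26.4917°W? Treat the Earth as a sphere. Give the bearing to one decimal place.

217.0°

Δλ = -26.4917 − 35.0811 = -61.5728°.
θ = atan2( sin Δλ · cos φ₂ , cos φ₁ · sin φ₂ − sin φ₁ · cos φ₂ · cos Δλ )
  = atan2(-0.59310, -0.78579) = -142.955° → normalised to [0°, 360°): 217.045°.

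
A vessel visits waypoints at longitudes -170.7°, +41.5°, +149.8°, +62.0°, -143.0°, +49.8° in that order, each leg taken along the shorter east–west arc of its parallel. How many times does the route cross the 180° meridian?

Leg 1: -170.7° → +41.5°, shortest Δλ = -147.8° (west) — crosses 180°.
Leg 2: +41.5° → +149.8°, shortest Δλ = 108.3° (east) — does not cross 180°.
Leg 3: +149.8° → +62.0°, shortest Δλ = -87.8° (west) — does not cross 180°.
Leg 4: +62.0° → -143.0°, shortest Δλ = 155.0° (east) — crosses 180°.
Leg 5: -143.0° → +49.8°, shortest Δλ = -167.2° (west) — crosses 180°.
Total crossings: 3.

3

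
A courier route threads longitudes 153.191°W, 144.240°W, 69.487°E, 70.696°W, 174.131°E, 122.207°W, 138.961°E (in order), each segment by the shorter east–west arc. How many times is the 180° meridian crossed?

4

Leg 1: -153.191° → -144.240°, shortest Δλ = 8.951° (east) — does not cross 180°.
Leg 2: -144.240° → +69.487°, shortest Δλ = -146.273° (west) — crosses 180°.
Leg 3: +69.487° → -70.696°, shortest Δλ = -140.183° (west) — does not cross 180°.
Leg 4: -70.696° → +174.131°, shortest Δλ = -115.173° (west) — crosses 180°.
Leg 5: +174.131° → -122.207°, shortest Δλ = 63.662° (east) — crosses 180°.
Leg 6: -122.207° → +138.961°, shortest Δλ = -98.832° (west) — crosses 180°.
Total crossings: 4.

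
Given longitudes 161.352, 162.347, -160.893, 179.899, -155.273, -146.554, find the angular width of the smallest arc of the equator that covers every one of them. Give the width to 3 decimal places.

52.094°

Sort the longitudes: -160.893°, -155.273°, -146.554°, +161.352°, +162.347°, +179.899°.
Eastward gaps between consecutive values (wrapping around): 5.620°, 8.719°, 307.906°, 0.995°, 17.552°, 19.208°.
Largest gap = 307.906° ⇒ minimal covering band is its complement: 360° − 307.906° = 52.094°.
Band runs from +161.352° eastward to -146.554°, crossing the antimeridian.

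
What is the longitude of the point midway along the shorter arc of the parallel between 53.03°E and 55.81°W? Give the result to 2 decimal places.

1.39°W

Signed shortest Δλ from +53.03° to -55.81° is -108.84°.
Midpoint longitude = +53.03° + (-108.84°)/2 = +53.03° − 54.42° = -1.39°.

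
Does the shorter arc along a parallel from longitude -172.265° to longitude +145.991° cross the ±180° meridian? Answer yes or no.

Yes

Naïve |145.991 − -172.265| = 318.256° > 180°, so the shorter arc goes the other way round — across 180°.
Signed shortest Δλ = ((145.991 − -172.265 + 180) mod 360) − 180 = -41.744°.
Going west by 41.744° from -172.265° passes through 180° before reaching +145.991°.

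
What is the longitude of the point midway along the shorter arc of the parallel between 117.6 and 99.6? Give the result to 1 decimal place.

Signed shortest Δλ from +117.6° to +99.6° is -18.0°.
Midpoint longitude = +117.6° + (-18.0°)/2 = +117.6° − 9.0° = +108.6°.

+108.6°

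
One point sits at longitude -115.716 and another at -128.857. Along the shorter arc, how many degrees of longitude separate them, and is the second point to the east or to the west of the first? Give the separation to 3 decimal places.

13.141° west

Raw difference: -128.857 − -115.716 = -13.141°.
Normalise into (−180°, 180°]: -13.141° stays -13.141°.
Negative ⇒ the second point lies to the west; separation 13.141°.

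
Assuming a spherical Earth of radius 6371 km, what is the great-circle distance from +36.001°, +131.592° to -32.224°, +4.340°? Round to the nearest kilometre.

15200 km

Δλ = 4.340 − 131.592 = -127.252°.
Δφ = -32.224 − 36.001 = -68.225°.
a = sin²(Δφ/2) + cos φ₁ · cos φ₂ · sin²(Δλ/2) = 0.863856.
c = 2·atan2(√a, √(1−a)) = 2.38578 rad → d = 6371·c ≈ 15199.78 km.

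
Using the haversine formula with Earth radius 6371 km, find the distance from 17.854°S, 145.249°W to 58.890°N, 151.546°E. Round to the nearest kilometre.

Δλ = 151.546 − -145.249 = 296.795°; wrapped into (−180°, 180°]: -63.205°.
Δφ = 58.890 − -17.854 = 76.744°.
a = sin²(Δφ/2) + cos φ₁ · cos φ₂ · sin²(Δλ/2) = 0.520397.
c = 2·atan2(√a, √(1−a)) = 1.61160 rad → d = 6371·c ≈ 10267.52 km.

10268 km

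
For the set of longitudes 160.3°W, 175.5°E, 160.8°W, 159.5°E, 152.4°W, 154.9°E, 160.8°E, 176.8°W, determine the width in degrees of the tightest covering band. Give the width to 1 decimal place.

52.7°

Sort the longitudes: -176.8°, -160.8°, -160.3°, -152.4°, +154.9°, +159.5°, +160.8°, +175.5°.
Eastward gaps between consecutive values (wrapping around): 16.0°, 0.5°, 7.9°, 307.3°, 4.6°, 1.3°, 14.7°, 7.7°.
Largest gap = 307.3° ⇒ minimal covering band is its complement: 360° − 307.3° = 52.7°.
Band runs from +154.9° eastward to -152.4°, crossing the antimeridian.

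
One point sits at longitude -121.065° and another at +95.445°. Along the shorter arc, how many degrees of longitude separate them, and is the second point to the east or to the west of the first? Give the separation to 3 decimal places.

Raw difference: 95.445 − -121.065 = 216.51°.
Normalise into (−180°, 180°]: 216.51° − 360° = -143.49°.
Negative ⇒ the second point lies to the west; separation 143.490°.

143.490° west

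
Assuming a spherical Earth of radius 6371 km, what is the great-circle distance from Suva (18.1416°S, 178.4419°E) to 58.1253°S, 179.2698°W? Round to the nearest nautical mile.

2403 nmi

Δλ = -179.2698 − 178.4419 = -357.7117°; wrapped into (−180°, 180°]: 2.2883°.
Δφ = -58.1253 − -18.1416 = -39.9837°.
a = sin²(Δφ/2) + cos φ₁ · cos φ₂ · sin²(Δλ/2) = 0.117086.
c = 2·atan2(√a, √(1−a)) = 0.69847 rad → d = 6371·c ≈ 4449.95 km ≈ 2402.78 nmi.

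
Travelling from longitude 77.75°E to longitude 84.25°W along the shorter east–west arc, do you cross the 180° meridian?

No

Signed shortest Δλ = ((-84.25 − 77.75 + 180) mod 360) − 180 = -162.0°.
Going west by 162.0° from +77.75° reaches -84.25° without touching 180°.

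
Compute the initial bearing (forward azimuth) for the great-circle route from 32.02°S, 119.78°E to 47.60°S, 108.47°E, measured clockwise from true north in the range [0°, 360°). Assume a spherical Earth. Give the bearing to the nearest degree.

206°

Δλ = 108.47 − 119.78 = -11.31°.
θ = atan2( sin Δλ · cos φ₂ , cos φ₁ · sin φ₂ − sin φ₁ · cos φ₂ · cos Δλ )
  = atan2(-0.13224, -0.27553) = -154.361° → normalised to [0°, 360°): 205.639°.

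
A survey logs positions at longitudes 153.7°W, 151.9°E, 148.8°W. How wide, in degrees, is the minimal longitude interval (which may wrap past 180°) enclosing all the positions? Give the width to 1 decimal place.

Sort the longitudes: -153.7°, -148.8°, +151.9°.
Eastward gaps between consecutive values (wrapping around): 4.9°, 300.7°, 54.4°.
Largest gap = 300.7° ⇒ minimal covering band is its complement: 360° − 300.7° = 59.3°.
Band runs from +151.9° eastward to -148.8°, crossing the antimeridian.

59.3°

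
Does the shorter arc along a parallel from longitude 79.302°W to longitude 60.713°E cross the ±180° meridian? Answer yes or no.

No

Signed shortest Δλ = ((60.713 − -79.302 + 180) mod 360) − 180 = 140.015°.
Going east by 140.015° from -79.302° reaches +60.713° without touching 180°.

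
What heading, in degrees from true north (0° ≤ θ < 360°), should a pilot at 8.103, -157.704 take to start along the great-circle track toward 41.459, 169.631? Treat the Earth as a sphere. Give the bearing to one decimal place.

Δλ = 169.631 − -157.704 = 327.335°; wrapped into (−180°, 180°]: -32.665°.
θ = atan2( sin Δλ · cos φ₂ , cos φ₁ · sin φ₂ − sin φ₁ · cos φ₂ · cos Δλ )
  = atan2(-0.40449, 0.56655) = -35.525° → normalised to [0°, 360°): 324.475°.

324.5°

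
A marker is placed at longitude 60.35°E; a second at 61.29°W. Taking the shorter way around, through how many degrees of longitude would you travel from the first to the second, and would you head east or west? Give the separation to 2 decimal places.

Raw difference: -61.29 − 60.35 = -121.64°.
Normalise into (−180°, 180°]: -121.64° stays -121.64°.
Negative ⇒ the second point lies to the west; separation 121.64°.

121.64° west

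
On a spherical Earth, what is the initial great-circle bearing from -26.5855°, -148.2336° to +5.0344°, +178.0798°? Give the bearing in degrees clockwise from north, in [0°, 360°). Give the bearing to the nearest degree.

Δλ = 178.0798 − -148.2336 = 326.3134°; wrapped into (−180°, 180°]: -33.6866°.
θ = atan2( sin Δλ · cos φ₂ , cos φ₁ · sin φ₂ − sin φ₁ · cos φ₂ · cos Δλ )
  = atan2(-0.55251, 0.44942) = -50.874° → normalised to [0°, 360°): 309.126°.

309°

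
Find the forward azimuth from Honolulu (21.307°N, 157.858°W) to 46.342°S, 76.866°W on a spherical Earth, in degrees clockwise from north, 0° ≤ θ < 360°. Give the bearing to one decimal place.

136.3°

Δλ = -76.866 − -157.858 = 80.992°.
θ = atan2( sin Δλ · cos φ₂ , cos φ₁ · sin φ₂ − sin φ₁ · cos φ₂ · cos Δλ )
  = atan2(0.68184, -0.71330) = 136.292° → normalised to [0°, 360°): 136.292°.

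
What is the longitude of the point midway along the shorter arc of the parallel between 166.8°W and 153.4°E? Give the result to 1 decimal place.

Signed shortest Δλ from -166.8° to +153.4° is -39.8°.
Midpoint longitude = -166.8° + (-39.8°)/2 = -166.8° − 19.9° = -186.7°.
Normalise into (−180°, 180°]: +173.3°.
(The naïve average (-166.8 + +153.4)/2 = -6.7° is on the wrong side of the globe.)

173.3°E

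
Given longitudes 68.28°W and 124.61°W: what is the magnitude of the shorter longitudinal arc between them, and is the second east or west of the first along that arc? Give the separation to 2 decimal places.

Raw difference: -124.61 − -68.28 = -56.33°.
Normalise into (−180°, 180°]: -56.33° stays -56.33°.
Negative ⇒ the second point lies to the west; separation 56.33°.

56.33° west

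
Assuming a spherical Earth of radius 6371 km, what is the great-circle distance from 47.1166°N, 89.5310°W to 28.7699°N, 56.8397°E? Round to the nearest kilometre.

Δλ = 56.8397 − -89.5310 = 146.3707°.
Δφ = 28.7699 − 47.1166 = -18.3467°.
a = sin²(Δφ/2) + cos φ₁ · cos φ₂ · sin²(Δλ/2) = 0.572006.
c = 2·atan2(√a, √(1−a)) = 1.71531 rad → d = 6371·c ≈ 10928.24 km.

10928 km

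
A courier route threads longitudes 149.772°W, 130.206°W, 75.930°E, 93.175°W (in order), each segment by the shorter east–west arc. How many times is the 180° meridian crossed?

Leg 1: -149.772° → -130.206°, shortest Δλ = 19.566° (east) — does not cross 180°.
Leg 2: -130.206° → +75.930°, shortest Δλ = -153.864° (west) — crosses 180°.
Leg 3: +75.930° → -93.175°, shortest Δλ = -169.105° (west) — does not cross 180°.
Total crossings: 1.

1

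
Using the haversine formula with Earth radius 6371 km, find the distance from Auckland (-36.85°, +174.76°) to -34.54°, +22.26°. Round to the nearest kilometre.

Δλ = 22.26 − 174.76 = -152.50°.
Δφ = -34.54 − -36.85 = 2.31°.
a = sin²(Δφ/2) + cos φ₁ · cos φ₂ · sin²(Δλ/2) = 0.622324.
c = 2·atan2(√a, √(1−a)) = 1.81795 rad → d = 6371·c ≈ 11582.17 km.

11582 km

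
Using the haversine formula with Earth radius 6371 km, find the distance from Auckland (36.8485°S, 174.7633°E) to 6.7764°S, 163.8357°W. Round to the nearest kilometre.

3986 km

Δλ = -163.8357 − 174.7633 = -338.5990°; wrapped into (−180°, 180°]: 21.4010°.
Δφ = -6.7764 − -36.8485 = 30.0721°.
a = sin²(Δφ/2) + cos φ₁ · cos φ₂ · sin²(Δλ/2) = 0.094697.
c = 2·atan2(√a, √(1−a)) = 0.62561 rad → d = 6371·c ≈ 3985.77 km.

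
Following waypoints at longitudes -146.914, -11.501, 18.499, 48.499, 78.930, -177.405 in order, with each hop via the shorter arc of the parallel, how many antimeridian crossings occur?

1

Leg 1: -146.914° → -11.501°, shortest Δλ = 135.413° (east) — does not cross 180°.
Leg 2: -11.501° → +18.499°, shortest Δλ = 30.0° (east) — does not cross 180°.
Leg 3: +18.499° → +48.499°, shortest Δλ = 30.0° (east) — does not cross 180°.
Leg 4: +48.499° → +78.930°, shortest Δλ = 30.431° (east) — does not cross 180°.
Leg 5: +78.930° → -177.405°, shortest Δλ = 103.665° (east) — crosses 180°.
Total crossings: 1.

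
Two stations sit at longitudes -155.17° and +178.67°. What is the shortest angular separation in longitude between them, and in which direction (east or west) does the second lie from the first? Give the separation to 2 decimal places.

Raw difference: 178.67 − -155.17 = 333.84°.
Normalise into (−180°, 180°]: 333.84° − 360° = -26.16°.
Negative ⇒ the second point lies to the west; separation 26.16°.

26.16° west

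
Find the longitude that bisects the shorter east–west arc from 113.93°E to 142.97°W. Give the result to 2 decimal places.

Signed shortest Δλ from +113.93° to -142.97° is +103.10°.
Midpoint longitude = +113.93° + (+103.10°)/2 = +113.93° + 51.55° = +165.48°.
(The naïve average (+113.93 + -142.97)/2 = -14.52° is on the wrong side of the globe.)

165.48°E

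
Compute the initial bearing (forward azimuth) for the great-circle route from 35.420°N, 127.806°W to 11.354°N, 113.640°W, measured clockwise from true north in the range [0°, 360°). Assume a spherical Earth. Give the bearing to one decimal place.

148.4°

Δλ = -113.640 − -127.806 = 14.166°.
θ = atan2( sin Δλ · cos φ₂ , cos φ₁ · sin φ₂ − sin φ₁ · cos φ₂ · cos Δλ )
  = atan2(0.23994, -0.39051) = 148.432° → normalised to [0°, 360°): 148.432°.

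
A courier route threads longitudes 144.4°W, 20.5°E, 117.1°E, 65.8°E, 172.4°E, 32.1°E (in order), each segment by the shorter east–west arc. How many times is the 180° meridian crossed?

0

Leg 1: -144.4° → +20.5°, shortest Δλ = 164.9° (east) — does not cross 180°.
Leg 2: +20.5° → +117.1°, shortest Δλ = 96.6° (east) — does not cross 180°.
Leg 3: +117.1° → +65.8°, shortest Δλ = -51.3° (west) — does not cross 180°.
Leg 4: +65.8° → +172.4°, shortest Δλ = 106.6° (east) — does not cross 180°.
Leg 5: +172.4° → +32.1°, shortest Δλ = -140.3° (west) — does not cross 180°.
Total crossings: 0.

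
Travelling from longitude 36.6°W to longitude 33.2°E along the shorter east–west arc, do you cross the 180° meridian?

No

Signed shortest Δλ = ((33.2 − -36.6 + 180) mod 360) − 180 = 69.8°.
Going east by 69.8° from -36.6° reaches +33.2° without touching 180°.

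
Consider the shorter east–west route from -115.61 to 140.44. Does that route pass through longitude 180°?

Yes

Naïve |140.44 − -115.61| = 256.05° > 180°, so the shorter arc goes the other way round — across 180°.
Signed shortest Δλ = ((140.44 − -115.61 + 180) mod 360) − 180 = -103.95°.
Going west by 103.95° from -115.61° passes through 180° before reaching +140.44°.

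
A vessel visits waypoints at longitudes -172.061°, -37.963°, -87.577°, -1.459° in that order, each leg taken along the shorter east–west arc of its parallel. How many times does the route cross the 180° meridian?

0

Leg 1: -172.061° → -37.963°, shortest Δλ = 134.098° (east) — does not cross 180°.
Leg 2: -37.963° → -87.577°, shortest Δλ = -49.614° (west) — does not cross 180°.
Leg 3: -87.577° → -1.459°, shortest Δλ = 86.118° (east) — does not cross 180°.
Total crossings: 0.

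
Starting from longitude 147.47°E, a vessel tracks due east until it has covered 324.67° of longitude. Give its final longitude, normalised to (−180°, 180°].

Start at +147.47°; shift +324.67° → +472.14°.
+472.14° lies outside (−180°, 180°]; subtract 360° → +112.14°.

112.14°E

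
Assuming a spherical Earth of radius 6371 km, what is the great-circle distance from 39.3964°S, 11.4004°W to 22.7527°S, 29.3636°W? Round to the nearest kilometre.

Δλ = -29.3636 − -11.4004 = -17.9632°.
Δφ = -22.7527 − -39.3964 = 16.6437°.
a = sin²(Δφ/2) + cos φ₁ · cos φ₂ · sin²(Δλ/2) = 0.038317.
c = 2·atan2(√a, √(1−a)) = 0.39404 rad → d = 6371·c ≈ 2510.41 km.

2510 km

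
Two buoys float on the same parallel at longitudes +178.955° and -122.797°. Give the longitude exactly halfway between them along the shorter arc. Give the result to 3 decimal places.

Signed shortest Δλ from +178.955° to -122.797° is +58.248°.
Midpoint longitude = +178.955° + (+58.248°)/2 = +178.955° + 29.124° = +208.079°.
Normalise into (−180°, 180°]: -151.921°.
(The naïve average (+178.955 + -122.797)/2 = 28.079° is on the wrong side of the globe.)

-151.921°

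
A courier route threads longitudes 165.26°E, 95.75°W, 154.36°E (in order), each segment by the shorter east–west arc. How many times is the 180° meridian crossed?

Leg 1: +165.26° → -95.75°, shortest Δλ = 98.99° (east) — crosses 180°.
Leg 2: -95.75° → +154.36°, shortest Δλ = -109.89° (west) — crosses 180°.
Total crossings: 2.

2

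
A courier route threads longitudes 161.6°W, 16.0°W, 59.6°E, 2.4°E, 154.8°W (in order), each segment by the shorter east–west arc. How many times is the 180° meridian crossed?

Leg 1: -161.6° → -16.0°, shortest Δλ = 145.6° (east) — does not cross 180°.
Leg 2: -16.0° → +59.6°, shortest Δλ = 75.6° (east) — does not cross 180°.
Leg 3: +59.6° → +2.4°, shortest Δλ = -57.2° (west) — does not cross 180°.
Leg 4: +2.4° → -154.8°, shortest Δλ = -157.2° (west) — does not cross 180°.
Total crossings: 0.

0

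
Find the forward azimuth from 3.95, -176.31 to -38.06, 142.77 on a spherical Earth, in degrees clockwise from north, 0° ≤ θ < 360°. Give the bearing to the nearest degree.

Δλ = 142.77 − -176.31 = 319.08°; wrapped into (−180°, 180°]: -40.92°.
θ = atan2( sin Δλ · cos φ₂ , cos φ₁ · sin φ₂ − sin φ₁ · cos φ₂ · cos Δλ )
  = atan2(-0.51573, -0.65601) = -141.827° → normalised to [0°, 360°): 218.173°.

218°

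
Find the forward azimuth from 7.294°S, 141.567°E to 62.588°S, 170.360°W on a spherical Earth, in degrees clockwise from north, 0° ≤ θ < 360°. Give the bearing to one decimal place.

Δλ = -170.360 − 141.567 = -311.927°; wrapped into (−180°, 180°]: 48.073°.
θ = atan2( sin Δλ · cos φ₂ , cos φ₁ · sin φ₂ − sin φ₁ · cos φ₂ · cos Δλ )
  = atan2(0.34253, -0.84148) = 157.851° → normalised to [0°, 360°): 157.851°.

157.9°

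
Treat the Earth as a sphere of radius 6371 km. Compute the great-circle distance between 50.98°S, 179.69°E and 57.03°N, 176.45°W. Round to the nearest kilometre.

12015 km

Δλ = -176.45 − 179.69 = -356.14°; wrapped into (−180°, 180°]: 3.86°.
Δφ = 57.03 − -50.98 = 108.01°.
a = sin²(Δφ/2) + cos φ₁ · cos φ₂ · sin²(Δλ/2) = 0.654980.
c = 2·atan2(√a, √(1−a)) = 1.88595 rad → d = 6371·c ≈ 12015.37 km.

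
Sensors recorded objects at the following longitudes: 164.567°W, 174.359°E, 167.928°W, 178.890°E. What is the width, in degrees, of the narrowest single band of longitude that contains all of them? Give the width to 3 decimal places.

Sort the longitudes: -167.928°, -164.567°, +174.359°, +178.890°.
Eastward gaps between consecutive values (wrapping around): 3.361°, 338.926°, 4.531°, 13.182°.
Largest gap = 338.926° ⇒ minimal covering band is its complement: 360° − 338.926° = 21.074°.
Band runs from +174.359° eastward to -164.567°, crossing the antimeridian.

21.074°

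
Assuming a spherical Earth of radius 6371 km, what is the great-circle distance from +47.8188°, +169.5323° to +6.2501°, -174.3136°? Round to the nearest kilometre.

Δλ = -174.3136 − 169.5323 = -343.8459°; wrapped into (−180°, 180°]: 16.1541°.
Δφ = 6.2501 − 47.8188 = -41.5687°.
a = sin²(Δφ/2) + cos φ₁ · cos φ₂ · sin²(Δλ/2) = 0.139097.
c = 2·atan2(√a, √(1−a)) = 0.76439 rad → d = 6371·c ≈ 4869.91 km.

4870 km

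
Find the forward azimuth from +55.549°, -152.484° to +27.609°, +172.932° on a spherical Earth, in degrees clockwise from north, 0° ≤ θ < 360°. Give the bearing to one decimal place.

Δλ = 172.932 − -152.484 = 325.416°; wrapped into (−180°, 180°]: -34.584°.
θ = atan2( sin Δλ · cos φ₂ , cos φ₁ · sin φ₂ − sin φ₁ · cos φ₂ · cos Δλ )
  = atan2(-0.50298, -0.33943) = -124.013° → normalised to [0°, 360°): 235.987°.

236.0°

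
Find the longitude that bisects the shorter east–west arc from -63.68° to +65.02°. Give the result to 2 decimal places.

+0.67°

Signed shortest Δλ from -63.68° to +65.02° is +128.70°.
Midpoint longitude = -63.68° + (+128.70°)/2 = -63.68° + 64.35° = +0.67°.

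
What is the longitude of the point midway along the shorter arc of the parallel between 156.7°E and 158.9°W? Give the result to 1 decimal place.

178.9°E

Signed shortest Δλ from +156.7° to -158.9° is +44.4°.
Midpoint longitude = +156.7° + (+44.4°)/2 = +156.7° + 22.2° = +178.9°.
(The naïve average (+156.7 + -158.9)/2 = -1.1° is on the wrong side of the globe.)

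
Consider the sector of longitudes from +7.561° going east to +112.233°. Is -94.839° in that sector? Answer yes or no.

No

Band width going east from +7.561° to +112.233°: ((112.233 − 7.561) mod 360) = 104.672°.
Offset of -94.839° east of the west edge: ((-94.839 − 7.561) mod 360) = 257.600°.
257.600° > 104.672° ⇒ outside.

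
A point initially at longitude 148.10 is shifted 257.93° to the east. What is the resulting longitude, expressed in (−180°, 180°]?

Start at +148.10°; shift +257.93° → +406.03°.
+406.03° lies outside (−180°, 180°]; subtract 360° → +46.03°.

+46.03°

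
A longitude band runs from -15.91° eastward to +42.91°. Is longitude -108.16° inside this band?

No

Band width going east from -15.91° to +42.91°: ((42.91 − -15.91) mod 360) = 58.82°.
Offset of -108.16° east of the west edge: ((-108.16 − -15.91) mod 360) = 267.75°.
267.75° > 58.82° ⇒ outside.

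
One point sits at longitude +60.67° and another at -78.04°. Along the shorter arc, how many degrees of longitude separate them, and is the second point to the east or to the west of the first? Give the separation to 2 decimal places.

Raw difference: -78.04 − 60.67 = -138.71°.
Normalise into (−180°, 180°]: -138.71° stays -138.71°.
Negative ⇒ the second point lies to the west; separation 138.71°.

138.71° west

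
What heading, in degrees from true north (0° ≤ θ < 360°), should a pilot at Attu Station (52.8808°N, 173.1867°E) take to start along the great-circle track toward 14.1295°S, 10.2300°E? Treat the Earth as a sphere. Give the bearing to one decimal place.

334.4°

Δλ = 10.2300 − 173.1867 = -162.9567°.
θ = atan2( sin Δλ · cos φ₂ , cos φ₁ · sin φ₂ − sin φ₁ · cos φ₂ · cos Δλ )
  = atan2(-0.28423, 0.59198) = -25.647° → normalised to [0°, 360°): 334.353°.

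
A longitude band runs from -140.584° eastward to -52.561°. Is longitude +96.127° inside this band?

No

Band width going east from -140.584° to -52.561°: ((-52.561 − -140.584) mod 360) = 88.023°.
Offset of +96.127° east of the west edge: ((96.127 − -140.584) mod 360) = 236.711°.
236.711° > 88.023° ⇒ outside.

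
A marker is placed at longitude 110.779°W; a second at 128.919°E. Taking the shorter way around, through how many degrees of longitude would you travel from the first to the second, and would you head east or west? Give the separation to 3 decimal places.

Raw difference: 128.919 − -110.779 = 239.698°.
Normalise into (−180°, 180°]: 239.698° − 360° = -120.302°.
Negative ⇒ the second point lies to the west; separation 120.302°.

120.302° west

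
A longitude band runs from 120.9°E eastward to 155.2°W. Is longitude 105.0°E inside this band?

No

Band width going east from +120.9° to -155.2°: ((-155.2 − 120.9) mod 360) = 83.9°.
Offset of +105.0° east of the west edge: ((105.0 − 120.9) mod 360) = 344.1°.
344.1° > 83.9° ⇒ outside.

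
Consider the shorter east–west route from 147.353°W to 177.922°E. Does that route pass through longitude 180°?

Yes

Naïve |177.922 − -147.353| = 325.275° > 180°, so the shorter arc goes the other way round — across 180°.
Signed shortest Δλ = ((177.922 − -147.353 + 180) mod 360) − 180 = -34.725°.
Going west by 34.725° from -147.353° passes through 180° before reaching +177.922°.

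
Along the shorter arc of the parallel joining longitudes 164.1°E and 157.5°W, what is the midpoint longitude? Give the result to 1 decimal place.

176.7°W

Signed shortest Δλ from +164.1° to -157.5° is +38.4°.
Midpoint longitude = +164.1° + (+38.4°)/2 = +164.1° + 19.2° = +183.3°.
Normalise into (−180°, 180°]: -176.7°.
(The naïve average (+164.1 + -157.5)/2 = 3.3° is on the wrong side of the globe.)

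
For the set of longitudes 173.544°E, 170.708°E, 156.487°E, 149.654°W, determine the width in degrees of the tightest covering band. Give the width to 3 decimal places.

Sort the longitudes: -149.654°, +156.487°, +170.708°, +173.544°.
Eastward gaps between consecutive values (wrapping around): 306.141°, 14.221°, 2.836°, 36.802°.
Largest gap = 306.141° ⇒ minimal covering band is its complement: 360° − 306.141° = 53.859°.
Band runs from +156.487° eastward to -149.654°, crossing the antimeridian.

53.859°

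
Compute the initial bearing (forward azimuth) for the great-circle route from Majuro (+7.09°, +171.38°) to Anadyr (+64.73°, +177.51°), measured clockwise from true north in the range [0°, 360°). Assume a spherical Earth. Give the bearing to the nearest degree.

Δλ = 177.51 − 171.38 = 6.13°.
θ = atan2( sin Δλ · cos φ₂ , cos φ₁ · sin φ₂ − sin φ₁ · cos φ₂ · cos Δλ )
  = atan2(0.04558, 0.84500) = 3.088° → normalised to [0°, 360°): 3.088°.

3°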